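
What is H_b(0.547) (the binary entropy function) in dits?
0.2991 dits

The binary entropy function is:
H(p) = -p log(p) - (1-p) log(1-p)

H(0.547) = -0.547 × log_10(0.547) - 0.453 × log_10(0.453)
H(0.547) = 0.2991 dits

Note: Binary entropy is maximized at p=0.5 (H=1 bit) and minimized at p=0 or p=1 (H=0).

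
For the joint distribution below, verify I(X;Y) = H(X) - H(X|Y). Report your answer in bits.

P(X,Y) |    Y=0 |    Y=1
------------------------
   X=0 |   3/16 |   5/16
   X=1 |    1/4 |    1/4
I(X;Y) = 0.0115 bits

Mutual information has multiple equivalent forms:
- I(X;Y) = H(X) - H(X|Y)
- I(X;Y) = H(Y) - H(Y|X)
- I(X;Y) = H(X) + H(Y) - H(X,Y)

Computing all quantities:
H(X) = 1.0000, H(Y) = 0.9887, H(X,Y) = 1.9772
H(X|Y) = 0.9885, H(Y|X) = 0.9772

Verification:
H(X) - H(X|Y) = 1.0000 - 0.9885 = 0.0115
H(Y) - H(Y|X) = 0.9887 - 0.9772 = 0.0115
H(X) + H(Y) - H(X,Y) = 1.0000 + 0.9887 - 1.9772 = 0.0115

All forms give I(X;Y) = 0.0115 bits. ✓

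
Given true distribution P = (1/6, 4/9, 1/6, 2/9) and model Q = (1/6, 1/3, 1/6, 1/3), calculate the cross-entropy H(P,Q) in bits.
1.9183 bits

Cross-entropy: H(P,Q) = -Σ p(x) log q(x)

Alternatively: H(P,Q) = H(P) + D_KL(P||Q)
H(P) = 1.8638 bits
D_KL(P||Q) = 0.0545 bits

H(P,Q) = 1.8638 + 0.0545 = 1.9183 bits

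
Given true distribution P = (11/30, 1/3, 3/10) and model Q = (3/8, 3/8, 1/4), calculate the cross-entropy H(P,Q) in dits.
0.4788 dits

Cross-entropy: H(P,Q) = -Σ p(x) log q(x)

Alternatively: H(P,Q) = H(P) + D_KL(P||Q)
H(P) = 0.4757 dits
D_KL(P||Q) = 0.0031 dits

H(P,Q) = 0.4757 + 0.0031 = 0.4788 dits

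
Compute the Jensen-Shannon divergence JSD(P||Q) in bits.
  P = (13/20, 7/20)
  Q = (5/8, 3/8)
0.0005 bits

Jensen-Shannon divergence is:
JSD(P||Q) = 0.5 × D_KL(P||M) + 0.5 × D_KL(Q||M)
where M = 0.5 × (P + Q) is the mixture distribution.

M = 0.5 × (13/20, 7/20) + 0.5 × (5/8, 3/8) = (0.6375, 0.3625)

D_KL(P||M) = 0.0005 bits
D_KL(Q||M) = 0.0005 bits

JSD(P||Q) = 0.5 × 0.0005 + 0.5 × 0.0005 = 0.0005 bits

Unlike KL divergence, JSD is symmetric and bounded: 0 ≤ JSD ≤ log(2).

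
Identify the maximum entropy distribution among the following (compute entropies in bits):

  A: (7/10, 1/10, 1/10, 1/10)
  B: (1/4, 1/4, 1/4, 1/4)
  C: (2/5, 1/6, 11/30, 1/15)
B

For a discrete distribution over n outcomes, entropy is maximized by the uniform distribution.

Computing entropies:
H(A) = 1.3568 bits
H(B) = 2.0000 bits
H(C) = 1.7508 bits

The uniform distribution (where all probabilities equal 1/4) achieves the maximum entropy of log_2(4) = 2.0000 bits.

Distribution B has the highest entropy.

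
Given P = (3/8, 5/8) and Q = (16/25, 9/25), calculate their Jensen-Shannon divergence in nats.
0.0355 nats

Jensen-Shannon divergence is:
JSD(P||Q) = 0.5 × D_KL(P||M) + 0.5 × D_KL(Q||M)
where M = 0.5 × (P + Q) is the mixture distribution.

M = 0.5 × (3/8, 5/8) + 0.5 × (16/25, 9/25) = (0.5075, 0.4925)

D_KL(P||M) = 0.0354 nats
D_KL(Q||M) = 0.0356 nats

JSD(P||Q) = 0.5 × 0.0354 + 0.5 × 0.0356 = 0.0355 nats

Unlike KL divergence, JSD is symmetric and bounded: 0 ≤ JSD ≤ log(2).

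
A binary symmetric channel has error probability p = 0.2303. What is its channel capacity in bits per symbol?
0.2215 bits

For a binary symmetric channel (BSC) with error probability p:
Capacity C = 1 - H(p) bits per symbol

where H(p) = -p log₂(p) - (1-p) log₂(1-p) is the binary entropy function.

H(0.2303) = 0.7785 bits
C = 1 - 0.7785 = 0.2215 bits per symbol

This means we can reliably transmit up to 0.2215 bits of information per channel use.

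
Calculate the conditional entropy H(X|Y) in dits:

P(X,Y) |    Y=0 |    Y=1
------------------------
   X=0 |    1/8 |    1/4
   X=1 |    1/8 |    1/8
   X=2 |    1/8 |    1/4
0.4653 dits

Using the chain rule: H(X|Y) = H(X,Y) - H(Y)

First, compute H(X,Y) = 0.7526 dits

Marginal P(Y) = (3/8, 5/8)
H(Y) = 0.2873 dits

H(X|Y) = H(X,Y) - H(Y) = 0.7526 - 0.2873 = 0.4653 dits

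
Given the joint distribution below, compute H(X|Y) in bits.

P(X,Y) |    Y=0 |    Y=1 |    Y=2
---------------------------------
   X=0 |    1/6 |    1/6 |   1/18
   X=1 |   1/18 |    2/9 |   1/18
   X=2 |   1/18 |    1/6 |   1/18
1.5177 bits

Using the chain rule: H(X|Y) = H(X,Y) - H(Y)

First, compute H(X,Y) = 2.9330 bits

Marginal P(Y) = (5/18, 5/9, 1/6)
H(Y) = 1.4153 bits

H(X|Y) = H(X,Y) - H(Y) = 2.9330 - 1.4153 = 1.5177 bits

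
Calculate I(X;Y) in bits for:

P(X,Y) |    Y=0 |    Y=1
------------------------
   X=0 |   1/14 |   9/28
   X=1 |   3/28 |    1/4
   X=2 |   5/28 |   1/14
0.1410 bits

Mutual information: I(X;Y) = H(X) + H(Y) - H(X,Y)

Marginals:
P(X) = (11/28, 5/14, 1/4), H(X) = 1.5601 bits
P(Y) = (5/14, 9/14), H(Y) = 0.9403 bits

Joint entropy: H(X,Y) = 2.3593 bits

I(X;Y) = 1.5601 + 0.9403 - 2.3593 = 0.1410 bits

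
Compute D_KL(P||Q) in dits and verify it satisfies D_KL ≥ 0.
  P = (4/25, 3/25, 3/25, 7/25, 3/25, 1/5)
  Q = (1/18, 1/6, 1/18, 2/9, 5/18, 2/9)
0.0717 dits

KL divergence satisfies the Gibbs inequality: D_KL(P||Q) ≥ 0 for all distributions P, Q.

D_KL(P||Q) = Σ p(x) log(p(x)/q(x))
Term by term:
  x=0: 4/25 × log_10[(4/25)/(1/18)] = 0.0735
  x=1: 3/25 × log_10[(3/25)/(1/6)] = -0.0171
  x=2: 3/25 × log_10[(3/25)/(1/18)] = 0.0401
  x=3: 7/25 × log_10[(7/25)/(2/9)] = 0.0281
  x=4: 3/25 × log_10[(3/25)/(5/18)] = -0.0437
  x=5: 1/5 × log_10[(1/5)/(2/9)] = -0.0092
D_KL(P||Q) = 0.0717 dits

D_KL(P||Q) = 0.0717 ≥ 0 ✓

This non-negativity is a fundamental property: relative entropy cannot be negative because it measures how different Q is from P.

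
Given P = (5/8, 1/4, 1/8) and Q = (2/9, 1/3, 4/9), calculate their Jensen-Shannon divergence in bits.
0.1448 bits

Jensen-Shannon divergence is:
JSD(P||Q) = 0.5 × D_KL(P||M) + 0.5 × D_KL(Q||M)
where M = 0.5 × (P + Q) is the mixture distribution.

M = 0.5 × (5/8, 1/4, 1/8) + 0.5 × (2/9, 1/3, 4/9) = (0.423611, 7/24, 0.284722)

D_KL(P||M) = 0.1466 bits
D_KL(Q||M) = 0.1429 bits

JSD(P||Q) = 0.5 × 0.1466 + 0.5 × 0.1429 = 0.1448 bits

Unlike KL divergence, JSD is symmetric and bounded: 0 ≤ JSD ≤ log(2).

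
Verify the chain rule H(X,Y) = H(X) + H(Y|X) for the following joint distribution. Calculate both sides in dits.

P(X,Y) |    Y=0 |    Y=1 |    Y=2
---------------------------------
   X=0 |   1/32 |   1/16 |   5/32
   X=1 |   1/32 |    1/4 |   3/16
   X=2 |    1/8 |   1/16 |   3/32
H(X,Y) = 0.8666, H(X) = 0.4597, H(Y|X) = 0.4069 (all in dits)

Chain rule: H(X,Y) = H(X) + H(Y|X)

Left side — joint entropy directly:
H(X,Y) = -Σ p(x,y) log p(x,y) = 0.8666 dits

Right side — compute H(Y|X) from the conditional distributions:
P(X) = (1/4, 15/32, 9/32), so H(X) = 0.4597 dits
H(Y|X) = Σ_x P(X=x) · H(Y|X=x):
  P(Y|X=0) = (1/8, 1/4, 5/8), H(Y|X=0) = 0.3910, weight P(X=0) = 1/4
  P(Y|X=1) = (1/15, 8/15, 2/5), H(Y|X=1) = 0.3832, weight P(X=1) = 15/32
  P(Y|X=2) = (4/9, 2/9, 1/3), H(Y|X=2) = 0.4607, weight P(X=2) = 9/32
H(Y|X) = 0.4069 dits

H(X) + H(Y|X) = 0.4597 + 0.4069 = 0.8666 dits

Both sides equal 0.8666 dits. ✓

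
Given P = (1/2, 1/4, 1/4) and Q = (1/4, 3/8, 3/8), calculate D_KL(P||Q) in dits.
0.0625 dits

KL divergence: D_KL(P||Q) = Σ p(x) log(p(x)/q(x))

Computing term by term:
  x=0: 1/2 × log_10[(1/2)/(1/4)] = 1/2 × 0.3010 = 0.1505
  x=1: 1/4 × log_10[(1/4)/(3/8)] = 1/4 × -0.1761 = -0.0440
  x=2: 1/4 × log_10[(1/4)/(3/8)] = 1/4 × -0.1761 = -0.0440

D_KL(P||Q) = 0.0625 dits

Note: KL divergence is always non-negative and equals 0 iff P = Q.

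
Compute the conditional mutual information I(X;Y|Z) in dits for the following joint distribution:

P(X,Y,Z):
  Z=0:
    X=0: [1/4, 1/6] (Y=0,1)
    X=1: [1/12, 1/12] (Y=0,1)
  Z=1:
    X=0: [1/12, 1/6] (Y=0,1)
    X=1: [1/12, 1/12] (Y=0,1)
0.0036 dits

Conditional mutual information: I(X;Y|Z) = H(X|Z) + H(Y|Z) - H(X,Y|Z)

H(Z) = 0.2950
H(X,Z) = 0.5683 → H(X|Z) = 0.2734
H(Y,Z) = 0.5898 → H(Y|Z) = 0.2948
H(X,Y,Z) = 0.8596 → H(X,Y|Z) = 0.5646

I(X;Y|Z) = 0.2734 + 0.2948 - 0.5646 = 0.0036 dits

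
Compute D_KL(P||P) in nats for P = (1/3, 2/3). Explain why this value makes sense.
0.0000 nats

KL divergence satisfies the Gibbs inequality: D_KL(P||Q) ≥ 0 for all distributions P, Q.

D_KL(P||Q) = Σ p(x) log(p(x)/q(x))
Each term is p(x) × log_e(p(x)/p(x)) = p(x) × log_e(1) = 0, so the sum is 0.
D_KL(P||Q) = 0.0000 nats

When P = Q, the KL divergence is exactly 0, as there is no 'divergence' between identical distributions.

This non-negativity is a fundamental property: relative entropy cannot be negative because it measures how different Q is from P.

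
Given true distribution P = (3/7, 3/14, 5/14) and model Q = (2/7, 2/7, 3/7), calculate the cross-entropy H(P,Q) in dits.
0.4812 dits

Cross-entropy: H(P,Q) = -Σ p(x) log q(x)

Alternatively: H(P,Q) = H(P) + D_KL(P||Q)
H(P) = 0.4608 dits
D_KL(P||Q) = 0.0204 dits

H(P,Q) = 0.4608 + 0.0204 = 0.4812 dits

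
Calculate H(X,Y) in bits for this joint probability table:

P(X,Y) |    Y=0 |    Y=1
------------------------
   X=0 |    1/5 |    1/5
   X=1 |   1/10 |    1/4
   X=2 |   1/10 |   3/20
2.5037 bits

Joint entropy is H(X,Y) = -Σ_{x,y} p(x,y) log p(x,y).

Summing over all non-zero entries:
H(X,Y) = -[1/5·log_2(1/5) + 1/5·log_2(1/5) + 1/10·log_2(1/10) + 1/4·log_2(1/4) + 1/10·log_2(1/10) + 3/20·log_2(3/20)]
H(X,Y) = 2.5037 bits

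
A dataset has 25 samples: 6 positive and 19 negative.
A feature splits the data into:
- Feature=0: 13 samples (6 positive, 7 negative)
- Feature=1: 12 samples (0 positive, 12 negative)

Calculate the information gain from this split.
0.2773 bits

Information Gain = H(Y) - H(Y|Feature)

Before split:
P(positive) = 6/25 = 0.2400
H(Y) = 0.7950 bits

After split:
Feature=0: H = 0.9957 bits (weight = 13/25)
Feature=1: H = 0.0000 bits (weight = 12/25)
H(Y|Feature) = (13/25)×0.9957 + (12/25)×0.0000 = 0.5178 bits

Information Gain = 0.7950 - 0.5178 = 0.2773 bits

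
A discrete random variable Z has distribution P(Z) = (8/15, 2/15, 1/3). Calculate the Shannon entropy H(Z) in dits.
0.4213 dits

Shannon entropy is H(X) = -Σ p(x) log p(x).

For P = (8/15, 2/15, 1/3):
H = -8/15 × log_10(8/15) -2/15 × log_10(2/15) -1/3 × log_10(1/3)
H = 0.4213 dits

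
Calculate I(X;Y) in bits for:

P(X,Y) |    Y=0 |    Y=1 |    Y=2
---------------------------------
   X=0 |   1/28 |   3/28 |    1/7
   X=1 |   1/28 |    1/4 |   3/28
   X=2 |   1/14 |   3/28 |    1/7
0.0636 bits

Mutual information: I(X;Y) = H(X) + H(Y) - H(X,Y)

Marginals:
P(X) = (2/7, 11/28, 9/28), H(X) = 1.5722 bits
P(Y) = (1/7, 13/28, 11/28), H(Y) = 1.4445 bits

Joint entropy: H(X,Y) = 2.9532 bits

I(X;Y) = 1.5722 + 1.4445 - 2.9532 = 0.0636 bits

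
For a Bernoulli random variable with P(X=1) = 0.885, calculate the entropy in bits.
0.5148 bits

The binary entropy function is:
H(p) = -p log(p) - (1-p) log(1-p)

H(0.885) = -0.885 × log_2(0.885) - 0.115 × log_2(0.115)
H(0.885) = 0.5148 bits

Note: Binary entropy is maximized at p=0.5 (H=1 bit) and minimized at p=0 or p=1 (H=0).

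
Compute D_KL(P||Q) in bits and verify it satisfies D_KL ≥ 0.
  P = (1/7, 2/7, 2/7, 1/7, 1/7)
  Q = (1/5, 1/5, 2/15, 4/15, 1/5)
0.1938 bits

KL divergence satisfies the Gibbs inequality: D_KL(P||Q) ≥ 0 for all distributions P, Q.

D_KL(P||Q) = Σ p(x) log(p(x)/q(x))
Term by term:
  x=0: 1/7 × log_2[(1/7)/(1/5)] = -0.0693
  x=1: 2/7 × log_2[(2/7)/(1/5)] = 0.1470
  x=2: 2/7 × log_2[(2/7)/(2/15)] = 0.3142
  x=3: 1/7 × log_2[(1/7)/(4/15)] = -0.1286
  x=4: 1/7 × log_2[(1/7)/(1/5)] = -0.0693
D_KL(P||Q) = 0.1938 bits

D_KL(P||Q) = 0.1938 ≥ 0 ✓

This non-negativity is a fundamental property: relative entropy cannot be negative because it measures how different Q is from P.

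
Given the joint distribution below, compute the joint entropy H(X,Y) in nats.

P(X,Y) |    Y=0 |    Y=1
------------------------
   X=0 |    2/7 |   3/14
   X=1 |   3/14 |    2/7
1.3761 nats

Joint entropy is H(X,Y) = -Σ_{x,y} p(x,y) log p(x,y).

Summing over all non-zero entries:
H(X,Y) = -[2/7·log_e(2/7) + 3/14·log_e(3/14) + 3/14·log_e(3/14) + 2/7·log_e(2/7)]
H(X,Y) = 1.3761 nats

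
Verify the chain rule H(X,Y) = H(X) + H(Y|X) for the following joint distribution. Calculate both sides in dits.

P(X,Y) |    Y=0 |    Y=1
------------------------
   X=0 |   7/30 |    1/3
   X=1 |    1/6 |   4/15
H(X,Y) = 0.5893, H(X) = 0.2972, H(Y|X) = 0.2921 (all in dits)

Chain rule: H(X,Y) = H(X) + H(Y|X)

Left side — joint entropy directly:
H(X,Y) = -Σ p(x,y) log p(x,y) = 0.5893 dits

Right side — compute H(Y|X) from the conditional distributions:
P(X) = (17/30, 13/30), so H(X) = 0.2972 dits
H(Y|X) = Σ_x P(X=x) · H(Y|X=x):
  P(Y|X=0) = (7/17, 10/17), H(Y|X=0) = 0.2942, weight P(X=0) = 17/30
  P(Y|X=1) = (5/13, 8/13), H(Y|X=1) = 0.2894, weight P(X=1) = 13/30
H(Y|X) = 0.2921 dits

H(X) + H(Y|X) = 0.2972 + 0.2921 = 0.5893 dits

Both sides equal 0.5893 dits. ✓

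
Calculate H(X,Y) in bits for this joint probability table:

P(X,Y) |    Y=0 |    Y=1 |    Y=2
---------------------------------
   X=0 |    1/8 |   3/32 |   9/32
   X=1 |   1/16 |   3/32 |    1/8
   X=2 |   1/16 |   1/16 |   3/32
2.9752 bits

Joint entropy is H(X,Y) = -Σ_{x,y} p(x,y) log p(x,y).

Summing over all non-zero entries:
H(X,Y) = -[1/8·log_2(1/8) + 3/32·log_2(3/32) + 9/32·log_2(9/32) + 1/16·log_2(1/16) + 3/32·log_2(3/32) + 1/8·log_2(1/8) + 1/16·log_2(1/16) + 1/16·log_2(1/16) + 3/32·log_2(3/32)]
H(X,Y) = 2.9752 bits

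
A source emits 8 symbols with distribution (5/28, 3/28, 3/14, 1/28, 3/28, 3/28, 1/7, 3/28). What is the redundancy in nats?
0.0875 nats

Redundancy measures how far a source is from maximum entropy:
R = H_max - H(X)

Maximum entropy for 8 symbols: H_max = log_e(8) = 2.0794 nats
Actual entropy: H(X) = 1.9920 nats
Redundancy: R = 2.0794 - 1.9920 = 0.0875 nats

This redundancy represents potential for compression: the source could be compressed by 0.0875 nats per symbol.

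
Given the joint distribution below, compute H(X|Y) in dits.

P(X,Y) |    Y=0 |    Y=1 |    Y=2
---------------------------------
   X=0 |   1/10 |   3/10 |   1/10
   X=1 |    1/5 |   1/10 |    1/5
0.2635 dits

Using the chain rule: H(X|Y) = H(X,Y) - H(Y)

First, compute H(X,Y) = 0.7365 dits

Marginal P(Y) = (3/10, 2/5, 3/10)
H(Y) = 0.4729 dits

H(X|Y) = H(X,Y) - H(Y) = 0.7365 - 0.4729 = 0.2635 dits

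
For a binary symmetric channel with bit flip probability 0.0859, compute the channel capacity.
0.5774 bits

For a binary symmetric channel (BSC) with error probability p:
Capacity C = 1 - H(p) bits per symbol

where H(p) = -p log₂(p) - (1-p) log₂(1-p) is the binary entropy function.

H(0.0859) = 0.4226 bits
C = 1 - 0.4226 = 0.5774 bits per symbol

This means we can reliably transmit up to 0.5774 bits of information per channel use.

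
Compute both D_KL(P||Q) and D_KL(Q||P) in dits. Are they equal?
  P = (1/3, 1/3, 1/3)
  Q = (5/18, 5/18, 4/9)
D_KL(P||Q) = 0.0111, D_KL(Q||P) = 0.0115

KL divergence is not symmetric: D_KL(P||Q) ≠ D_KL(Q||P) in general.

D_KL(P||Q) = 0.0111 dits
D_KL(Q||P) = 0.0115 dits

No, they are not equal!

This asymmetry is why KL divergence is not a true distance metric.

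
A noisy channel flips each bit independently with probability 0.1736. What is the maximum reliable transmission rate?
0.3341 bits

For a binary symmetric channel (BSC) with error probability p:
Capacity C = 1 - H(p) bits per symbol

where H(p) = -p log₂(p) - (1-p) log₂(1-p) is the binary entropy function.

H(0.1736) = 0.6659 bits
C = 1 - 0.6659 = 0.3341 bits per symbol

This means we can reliably transmit up to 0.3341 bits of information per channel use.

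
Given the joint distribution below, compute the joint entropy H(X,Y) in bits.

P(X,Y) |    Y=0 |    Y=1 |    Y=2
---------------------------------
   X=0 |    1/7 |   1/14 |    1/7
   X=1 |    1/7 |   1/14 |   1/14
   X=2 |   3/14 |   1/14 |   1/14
3.0391 bits

Joint entropy is H(X,Y) = -Σ_{x,y} p(x,y) log p(x,y).

Summing over all non-zero entries:
H(X,Y) = -[1/7·log_2(1/7) + 1/14·log_2(1/14) + 1/7·log_2(1/7) + 1/7·log_2(1/7) + 1/14·log_2(1/14) + 1/14·log_2(1/14) + 3/14·log_2(3/14) + 1/14·log_2(1/14) + 1/14·log_2(1/14)]
H(X,Y) = 3.0391 bits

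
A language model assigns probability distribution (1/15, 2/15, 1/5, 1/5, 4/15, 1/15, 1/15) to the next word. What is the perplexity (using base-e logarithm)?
6.0891

Perplexity is e^H (or exp(H) for natural log).

First, H = -Σ p log p = 1.8065 nats
Perplexity = e^1.8065 = 6.0891

Interpretation: The model's uncertainty is equivalent to choosing uniformly among 6.1 options.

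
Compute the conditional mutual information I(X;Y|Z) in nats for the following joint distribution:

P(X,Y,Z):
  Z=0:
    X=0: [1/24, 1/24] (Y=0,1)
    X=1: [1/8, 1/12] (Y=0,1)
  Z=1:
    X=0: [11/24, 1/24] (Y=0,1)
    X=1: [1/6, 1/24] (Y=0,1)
0.0101 nats

Conditional mutual information: I(X;Y|Z) = H(X|Z) + H(Y|Z) - H(X,Y|Z)

H(Z) = 0.6036
H(X,Z) = 1.2072 → H(X|Z) = 0.6036
H(Y,Z) = 1.0594 → H(Y|Z) = 0.4557
H(X,Y,Z) = 1.6529 → H(X,Y|Z) = 1.0492

I(X;Y|Z) = 0.6036 + 0.4557 - 1.0492 = 0.0101 nats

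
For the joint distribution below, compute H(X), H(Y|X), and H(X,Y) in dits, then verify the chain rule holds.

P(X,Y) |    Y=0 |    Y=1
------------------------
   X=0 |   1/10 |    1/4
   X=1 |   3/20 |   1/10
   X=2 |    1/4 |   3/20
H(X,Y) = 0.7482, H(X) = 0.4693, H(Y|X) = 0.2789 (all in dits)

Chain rule: H(X,Y) = H(X) + H(Y|X)

Left side — joint entropy directly:
H(X,Y) = -Σ p(x,y) log p(x,y) = 0.7482 dits

Right side — compute H(Y|X) from the conditional distributions:
P(X) = (7/20, 1/4, 2/5), so H(X) = 0.4693 dits
H(Y|X) = Σ_x P(X=x) · H(Y|X=x):
  P(Y|X=0) = (2/7, 5/7), H(Y|X=0) = 0.2598, weight P(X=0) = 7/20
  P(Y|X=1) = (3/5, 2/5), H(Y|X=1) = 0.2923, weight P(X=1) = 1/4
  P(Y|X=2) = (5/8, 3/8), H(Y|X=2) = 0.2873, weight P(X=2) = 2/5
H(Y|X) = 0.2789 dits

H(X) + H(Y|X) = 0.4693 + 0.2789 = 0.7482 dits

Both sides equal 0.7482 dits. ✓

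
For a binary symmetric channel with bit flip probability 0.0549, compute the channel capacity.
0.6931 bits

For a binary symmetric channel (BSC) with error probability p:
Capacity C = 1 - H(p) bits per symbol

where H(p) = -p log₂(p) - (1-p) log₂(1-p) is the binary entropy function.

H(0.0549) = 0.3069 bits
C = 1 - 0.3069 = 0.6931 bits per symbol

This means we can reliably transmit up to 0.6931 bits of information per channel use.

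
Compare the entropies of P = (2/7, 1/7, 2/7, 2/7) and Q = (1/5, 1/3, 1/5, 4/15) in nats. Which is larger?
Q

Computing entropies in nats:
H(P) = 1.3518
H(Q) = 1.3624

Distribution Q has higher entropy.

Intuition: The distribution closer to uniform (more spread out) has higher entropy.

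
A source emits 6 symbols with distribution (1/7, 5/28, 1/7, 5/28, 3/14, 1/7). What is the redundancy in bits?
0.0179 bits

Redundancy measures how far a source is from maximum entropy:
R = H_max - H(X)

Maximum entropy for 6 symbols: H_max = log_2(6) = 2.5850 bits
Actual entropy: H(X) = 2.5670 bits
Redundancy: R = 2.5850 - 2.5670 = 0.0179 bits

This redundancy represents potential for compression: the source could be compressed by 0.0179 bits per symbol.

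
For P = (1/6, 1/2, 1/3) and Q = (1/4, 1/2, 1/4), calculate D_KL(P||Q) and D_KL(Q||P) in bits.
D_KL(P||Q) = 0.0409, D_KL(Q||P) = 0.0425

KL divergence is not symmetric: D_KL(P||Q) ≠ D_KL(Q||P) in general.

D_KL(P||Q) = 0.0409 bits
D_KL(Q||P) = 0.0425 bits

No, they are not equal!

This asymmetry is why KL divergence is not a true distance metric.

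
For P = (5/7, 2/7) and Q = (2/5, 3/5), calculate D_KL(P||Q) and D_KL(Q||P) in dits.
D_KL(P||Q) = 0.0878, D_KL(Q||P) = 0.0926

KL divergence is not symmetric: D_KL(P||Q) ≠ D_KL(Q||P) in general.

D_KL(P||Q) = 0.0878 dits
D_KL(Q||P) = 0.0926 dits

No, they are not equal!

This asymmetry is why KL divergence is not a true distance metric.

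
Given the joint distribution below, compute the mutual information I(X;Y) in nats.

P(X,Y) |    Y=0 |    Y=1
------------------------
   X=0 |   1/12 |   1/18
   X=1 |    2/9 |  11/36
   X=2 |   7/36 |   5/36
0.0141 nats

Mutual information: I(X;Y) = H(X) + H(Y) - H(X,Y)

Marginals:
P(X) = (5/36, 19/36, 1/3), H(X) = 0.9777 nats
P(Y) = (1/2, 1/2), H(Y) = 0.6931 nats

Joint entropy: H(X,Y) = 1.6568 nats

I(X;Y) = 0.9777 + 0.6931 - 1.6568 = 0.0141 nats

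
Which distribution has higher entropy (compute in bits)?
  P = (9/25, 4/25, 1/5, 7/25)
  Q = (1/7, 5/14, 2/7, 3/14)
P

Computing entropies in bits:
H(P) = 1.9322
H(Q) = 1.9242

Distribution P has higher entropy.

Intuition: The distribution closer to uniform (more spread out) has higher entropy.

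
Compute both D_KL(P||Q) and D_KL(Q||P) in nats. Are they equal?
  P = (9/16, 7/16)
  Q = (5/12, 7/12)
D_KL(P||Q) = 0.0429, D_KL(Q||P) = 0.0428

KL divergence is not symmetric: D_KL(P||Q) ≠ D_KL(Q||P) in general.

D_KL(P||Q) = 0.0429 nats
D_KL(Q||P) = 0.0428 nats

No, they are not equal!

This asymmetry is why KL divergence is not a true distance metric.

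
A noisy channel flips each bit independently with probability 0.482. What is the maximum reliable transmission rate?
0.0009 bits

For a binary symmetric channel (BSC) with error probability p:
Capacity C = 1 - H(p) bits per symbol

where H(p) = -p log₂(p) - (1-p) log₂(1-p) is the binary entropy function.

H(0.482) = 0.9991 bits
C = 1 - 0.9991 = 0.0009 bits per symbol

This means we can reliably transmit up to 0.0009 bits of information per channel use.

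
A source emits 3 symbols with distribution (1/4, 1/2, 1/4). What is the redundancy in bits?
0.0850 bits

Redundancy measures how far a source is from maximum entropy:
R = H_max - H(X)

Maximum entropy for 3 symbols: H_max = log_2(3) = 1.5850 bits
Actual entropy: H(X) = 1.5000 bits
Redundancy: R = 1.5850 - 1.5000 = 0.0850 bits

This redundancy represents potential for compression: the source could be compressed by 0.0850 bits per symbol.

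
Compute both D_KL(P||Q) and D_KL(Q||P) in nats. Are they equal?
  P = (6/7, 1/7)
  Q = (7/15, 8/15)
D_KL(P||Q) = 0.3329, D_KL(Q||P) = 0.4188

KL divergence is not symmetric: D_KL(P||Q) ≠ D_KL(Q||P) in general.

D_KL(P||Q) = 0.3329 nats
D_KL(Q||P) = 0.4188 nats

No, they are not equal!

This asymmetry is why KL divergence is not a true distance metric.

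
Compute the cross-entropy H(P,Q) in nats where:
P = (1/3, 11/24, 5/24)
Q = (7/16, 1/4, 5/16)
1.1533 nats

Cross-entropy: H(P,Q) = -Σ p(x) log q(x)

Alternatively: H(P,Q) = H(P) + D_KL(P||Q)
H(P) = 1.0506 nats
D_KL(P||Q) = 0.1027 nats

H(P,Q) = 1.0506 + 0.1027 = 1.1533 nats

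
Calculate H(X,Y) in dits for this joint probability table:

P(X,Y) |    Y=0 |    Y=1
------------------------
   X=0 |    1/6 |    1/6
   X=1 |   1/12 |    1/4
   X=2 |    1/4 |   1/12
0.7403 dits

Joint entropy is H(X,Y) = -Σ_{x,y} p(x,y) log p(x,y).

Summing over all non-zero entries:
H(X,Y) = -[1/6·log_10(1/6) + 1/6·log_10(1/6) + 1/12·log_10(1/12) + 1/4·log_10(1/4) + 1/4·log_10(1/4) + 1/12·log_10(1/12)]
H(X,Y) = 0.7403 dits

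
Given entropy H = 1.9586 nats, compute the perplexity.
7.0894

Perplexity is e^H (or exp(H) for natural log).

H = 1.9586 nats
Perplexity = e^1.9586 = 7.0894

Interpretation: The model's uncertainty is equivalent to choosing uniformly among 7.1 options.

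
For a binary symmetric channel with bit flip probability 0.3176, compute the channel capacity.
0.0982 bits

For a binary symmetric channel (BSC) with error probability p:
Capacity C = 1 - H(p) bits per symbol

where H(p) = -p log₂(p) - (1-p) log₂(1-p) is the binary entropy function.

H(0.3176) = 0.9018 bits
C = 1 - 0.9018 = 0.0982 bits per symbol

This means we can reliably transmit up to 0.0982 bits of information per channel use.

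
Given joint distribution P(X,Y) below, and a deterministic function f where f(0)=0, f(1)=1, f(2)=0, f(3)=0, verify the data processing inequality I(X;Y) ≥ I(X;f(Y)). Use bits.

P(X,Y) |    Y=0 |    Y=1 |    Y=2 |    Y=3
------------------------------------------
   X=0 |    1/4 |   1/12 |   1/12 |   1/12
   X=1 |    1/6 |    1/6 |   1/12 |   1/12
I(X;Y) = 0.0325, I(X;f(Y)) = 0.0271, inequality holds: 0.0325 ≥ 0.0271

Data Processing Inequality: For any Markov chain X → Y → Z, we have I(X;Y) ≥ I(X;Z).

Here Z = f(Y) is a deterministic function of Y, forming X → Y → Z.

Original I(X;Y) = 0.0325 bits

After applying f:
P(X,Z) where Z=f(Y):
- P(X,Z=0) = P(X,Y=0) + P(X,Y=2) + P(X,Y=3)
- P(X,Z=1) = P(X,Y=1)

I(X;Z) = I(X;f(Y)) = 0.0271 bits

Verification: 0.0325 ≥ 0.0271 ✓

Information cannot be created by processing; the function f can only lose information about X.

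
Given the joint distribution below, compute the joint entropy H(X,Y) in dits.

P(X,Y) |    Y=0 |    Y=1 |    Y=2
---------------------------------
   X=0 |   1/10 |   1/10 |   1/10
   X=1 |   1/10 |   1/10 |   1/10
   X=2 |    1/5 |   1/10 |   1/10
0.9398 dits

Joint entropy is H(X,Y) = -Σ_{x,y} p(x,y) log p(x,y).

Summing over all non-zero entries:
H(X,Y) = -[1/10·log_10(1/10) + 1/10·log_10(1/10) + 1/10·log_10(1/10) + 1/10·log_10(1/10) + 1/10·log_10(1/10) + 1/10·log_10(1/10) + 1/5·log_10(1/5) + 1/10·log_10(1/10) + 1/10·log_10(1/10)]
H(X,Y) = 0.9398 dits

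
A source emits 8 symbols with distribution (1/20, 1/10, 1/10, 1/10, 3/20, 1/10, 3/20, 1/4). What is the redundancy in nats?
0.0929 nats

Redundancy measures how far a source is from maximum entropy:
R = H_max - H(X)

Maximum entropy for 8 symbols: H_max = log_e(8) = 2.0794 nats
Actual entropy: H(X) = 1.9865 nats
Redundancy: R = 2.0794 - 1.9865 = 0.0929 nats

This redundancy represents potential for compression: the source could be compressed by 0.0929 nats per symbol.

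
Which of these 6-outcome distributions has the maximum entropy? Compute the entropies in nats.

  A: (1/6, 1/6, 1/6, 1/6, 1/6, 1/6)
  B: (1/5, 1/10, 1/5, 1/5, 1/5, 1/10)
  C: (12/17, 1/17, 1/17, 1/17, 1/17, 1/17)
A

For a discrete distribution over n outcomes, entropy is maximized by the uniform distribution.

Computing entropies:
H(A) = 1.7918 nats
H(B) = 1.7481 nats
H(C) = 1.0792 nats

The uniform distribution (where all probabilities equal 1/6) achieves the maximum entropy of log_e(6) = 1.7918 nats.

Distribution A has the highest entropy.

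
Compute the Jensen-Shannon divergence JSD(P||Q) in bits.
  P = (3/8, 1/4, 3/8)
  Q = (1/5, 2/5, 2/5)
0.0324 bits

Jensen-Shannon divergence is:
JSD(P||Q) = 0.5 × D_KL(P||M) + 0.5 × D_KL(Q||M)
where M = 0.5 × (P + Q) is the mixture distribution.

M = 0.5 × (3/8, 1/4, 3/8) + 0.5 × (1/5, 2/5, 2/5) = (0.2875, 13/40, 0.3875)

D_KL(P||M) = 0.0314 bits
D_KL(Q||M) = 0.0334 bits

JSD(P||Q) = 0.5 × 0.0314 + 0.5 × 0.0334 = 0.0324 bits

Unlike KL divergence, JSD is symmetric and bounded: 0 ≤ JSD ≤ log(2).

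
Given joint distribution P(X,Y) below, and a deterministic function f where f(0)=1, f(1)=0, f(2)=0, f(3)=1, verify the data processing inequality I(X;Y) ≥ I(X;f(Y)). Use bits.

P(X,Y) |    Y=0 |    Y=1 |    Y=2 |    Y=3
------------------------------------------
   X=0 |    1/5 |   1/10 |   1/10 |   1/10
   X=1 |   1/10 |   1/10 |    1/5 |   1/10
I(X;Y) = 0.0490, I(X;f(Y)) = 0.0290, inequality holds: 0.0490 ≥ 0.0290

Data Processing Inequality: For any Markov chain X → Y → Z, we have I(X;Y) ≥ I(X;Z).

Here Z = f(Y) is a deterministic function of Y, forming X → Y → Z.

Original I(X;Y) = 0.0490 bits

After applying f:
P(X,Z) where Z=f(Y):
- P(X,Z=0) = P(X,Y=1) + P(X,Y=2)
- P(X,Z=1) = P(X,Y=0) + P(X,Y=3)

I(X;Z) = I(X;f(Y)) = 0.0290 bits

Verification: 0.0490 ≥ 0.0290 ✓

Information cannot be created by processing; the function f can only lose information about X.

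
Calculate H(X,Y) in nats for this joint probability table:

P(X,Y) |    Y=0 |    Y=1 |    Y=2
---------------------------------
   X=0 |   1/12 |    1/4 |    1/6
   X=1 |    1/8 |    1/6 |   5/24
1.7376 nats

Joint entropy is H(X,Y) = -Σ_{x,y} p(x,y) log p(x,y).

Summing over all non-zero entries:
H(X,Y) = -[1/12·log_e(1/12) + 1/4·log_e(1/4) + 1/6·log_e(1/6) + 1/8·log_e(1/8) + 1/6·log_e(1/6) + 5/24·log_e(5/24)]
H(X,Y) = 1.7376 nats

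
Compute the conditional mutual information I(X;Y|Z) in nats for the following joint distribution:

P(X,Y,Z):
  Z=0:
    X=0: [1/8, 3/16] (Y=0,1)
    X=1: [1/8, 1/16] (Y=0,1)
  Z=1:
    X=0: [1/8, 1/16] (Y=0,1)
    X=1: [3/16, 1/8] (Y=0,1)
0.0180 nats

Conditional mutual information: I(X;Y|Z) = H(X|Z) + H(Y|Z) - H(X,Y|Z)

H(Z) = 0.6931
H(X,Z) = 1.3547 → H(X|Z) = 0.6616
H(Y,Z) = 1.3705 → H(Y|Z) = 0.6774
H(X,Y,Z) = 2.0140 → H(X,Y|Z) = 1.3209

I(X;Y|Z) = 0.6616 + 0.6774 - 1.3209 = 0.0180 nats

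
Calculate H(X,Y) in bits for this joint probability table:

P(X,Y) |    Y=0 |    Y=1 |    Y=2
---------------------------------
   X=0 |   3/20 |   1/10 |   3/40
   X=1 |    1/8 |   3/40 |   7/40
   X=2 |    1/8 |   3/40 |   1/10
3.1058 bits

Joint entropy is H(X,Y) = -Σ_{x,y} p(x,y) log p(x,y).

Summing over all non-zero entries:
H(X,Y) = -[3/20·log_2(3/20) + 1/10·log_2(1/10) + 3/40·log_2(3/40) + 1/8·log_2(1/8) + 3/40·log_2(3/40) + 7/40·log_2(7/40) + 1/8·log_2(1/8) + 3/40·log_2(3/40) + 1/10·log_2(1/10)]
H(X,Y) = 3.1058 bits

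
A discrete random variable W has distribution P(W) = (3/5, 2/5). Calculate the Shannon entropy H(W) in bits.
0.9710 bits

Shannon entropy is H(X) = -Σ p(x) log p(x).

For P = (3/5, 2/5):
H = -3/5 × log_2(3/5) -2/5 × log_2(2/5)
H = 0.9710 bits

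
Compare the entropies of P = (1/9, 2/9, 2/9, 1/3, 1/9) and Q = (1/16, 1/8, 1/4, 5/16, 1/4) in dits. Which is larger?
P

Computing entropies in dits:
H(P) = 0.6614
H(Q) = 0.6470

Distribution P has higher entropy.

Intuition: The distribution closer to uniform (more spread out) has higher entropy.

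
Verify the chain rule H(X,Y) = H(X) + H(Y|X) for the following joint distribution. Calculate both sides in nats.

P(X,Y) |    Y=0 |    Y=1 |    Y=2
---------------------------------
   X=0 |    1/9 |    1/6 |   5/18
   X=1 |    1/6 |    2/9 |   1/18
H(X,Y) = 1.6920, H(X) = 0.6870, H(Y|X) = 1.0051 (all in nats)

Chain rule: H(X,Y) = H(X) + H(Y|X)

Left side — joint entropy directly:
H(X,Y) = -Σ p(x,y) log p(x,y) = 1.6920 nats

Right side — compute H(Y|X) from the conditional distributions:
P(X) = (5/9, 4/9), so H(X) = 0.6870 nats
H(Y|X) = Σ_x P(X=x) · H(Y|X=x):
  P(Y|X=0) = (1/5, 3/10, 1/2), H(Y|X=0) = 1.0297, weight P(X=0) = 5/9
  P(Y|X=1) = (3/8, 1/2, 1/8), H(Y|X=1) = 0.9743, weight P(X=1) = 4/9
H(Y|X) = 1.0051 nats

H(X) + H(Y|X) = 0.6870 + 1.0051 = 1.6920 nats

Both sides equal 1.6920 nats. ✓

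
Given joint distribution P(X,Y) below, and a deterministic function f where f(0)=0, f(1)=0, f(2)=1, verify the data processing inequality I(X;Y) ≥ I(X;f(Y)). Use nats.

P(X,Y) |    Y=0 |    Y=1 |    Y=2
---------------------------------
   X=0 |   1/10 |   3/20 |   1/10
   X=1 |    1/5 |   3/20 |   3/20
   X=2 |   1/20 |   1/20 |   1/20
I(X;Y) = 0.0092, I(X;f(Y)) = 0.0006, inequality holds: 0.0092 ≥ 0.0006

Data Processing Inequality: For any Markov chain X → Y → Z, we have I(X;Y) ≥ I(X;Z).

Here Z = f(Y) is a deterministic function of Y, forming X → Y → Z.

Original I(X;Y) = 0.0092 nats

After applying f:
P(X,Z) where Z=f(Y):
- P(X,Z=0) = P(X,Y=0) + P(X,Y=1)
- P(X,Z=1) = P(X,Y=2)

I(X;Z) = I(X;f(Y)) = 0.0006 nats

Verification: 0.0092 ≥ 0.0006 ✓

Information cannot be created by processing; the function f can only lose information about X.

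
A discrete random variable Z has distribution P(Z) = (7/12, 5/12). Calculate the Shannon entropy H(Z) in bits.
0.9799 bits

Shannon entropy is H(X) = -Σ p(x) log p(x).

For P = (7/12, 5/12):
H = -7/12 × log_2(7/12) -5/12 × log_2(5/12)
H = 0.9799 bits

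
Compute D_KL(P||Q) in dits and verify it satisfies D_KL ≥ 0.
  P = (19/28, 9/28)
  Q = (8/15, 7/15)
0.0189 dits

KL divergence satisfies the Gibbs inequality: D_KL(P||Q) ≥ 0 for all distributions P, Q.

D_KL(P||Q) = Σ p(x) log(p(x)/q(x))
Term by term:
  x=0: 19/28 × log_10[(19/28)/(8/15)] = 0.0710
  x=1: 9/28 × log_10[(9/28)/(7/15)] = -0.0520
D_KL(P||Q) = 0.0189 dits

D_KL(P||Q) = 0.0189 ≥ 0 ✓

This non-negativity is a fundamental property: relative entropy cannot be negative because it measures how different Q is from P.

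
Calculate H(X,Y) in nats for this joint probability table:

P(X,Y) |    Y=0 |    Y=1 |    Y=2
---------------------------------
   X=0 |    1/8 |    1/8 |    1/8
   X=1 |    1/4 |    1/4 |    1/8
1.7329 nats

Joint entropy is H(X,Y) = -Σ_{x,y} p(x,y) log p(x,y).

Summing over all non-zero entries:
H(X,Y) = -[1/8·log_e(1/8) + 1/8·log_e(1/8) + 1/8·log_e(1/8) + 1/4·log_e(1/4) + 1/4·log_e(1/4) + 1/8·log_e(1/8)]
H(X,Y) = 1.7329 nats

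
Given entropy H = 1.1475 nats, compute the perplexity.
3.1503

Perplexity is e^H (or exp(H) for natural log).

H = 1.1475 nats
Perplexity = e^1.1475 = 3.1503

Interpretation: The model's uncertainty is equivalent to choosing uniformly among 3.2 options.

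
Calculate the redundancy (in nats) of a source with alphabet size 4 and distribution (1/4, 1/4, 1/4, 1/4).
0.0000 nats

Redundancy measures how far a source is from maximum entropy:
R = H_max - H(X)

Maximum entropy for 4 symbols: H_max = log_e(4) = 1.3863 nats
Actual entropy: H(X) = 1.3863 nats
Redundancy: R = 1.3863 - 1.3863 = 0.0000 nats

This redundancy represents potential for compression: the source could be compressed by 0.0000 nats per symbol.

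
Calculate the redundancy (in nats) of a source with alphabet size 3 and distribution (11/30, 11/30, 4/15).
0.0104 nats

Redundancy measures how far a source is from maximum entropy:
R = H_max - H(X)

Maximum entropy for 3 symbols: H_max = log_e(3) = 1.0986 nats
Actual entropy: H(X) = 1.0882 nats
Redundancy: R = 1.0986 - 1.0882 = 0.0104 nats

This redundancy represents potential for compression: the source could be compressed by 0.0104 nats per symbol.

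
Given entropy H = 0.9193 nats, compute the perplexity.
2.5075

Perplexity is e^H (or exp(H) for natural log).

H = 0.9193 nats
Perplexity = e^0.9193 = 2.5075

Interpretation: The model's uncertainty is equivalent to choosing uniformly among 2.5 options.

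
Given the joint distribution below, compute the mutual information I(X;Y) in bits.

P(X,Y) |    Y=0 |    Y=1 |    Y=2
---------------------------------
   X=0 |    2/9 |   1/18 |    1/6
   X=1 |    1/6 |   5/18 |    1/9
0.1215 bits

Mutual information: I(X;Y) = H(X) + H(Y) - H(X,Y)

Marginals:
P(X) = (4/9, 5/9), H(X) = 0.9911 bits
P(Y) = (7/18, 1/3, 5/18), H(Y) = 1.5715 bits

Joint entropy: H(X,Y) = 2.4411 bits

I(X;Y) = 0.9911 + 1.5715 - 2.4411 = 0.1215 bits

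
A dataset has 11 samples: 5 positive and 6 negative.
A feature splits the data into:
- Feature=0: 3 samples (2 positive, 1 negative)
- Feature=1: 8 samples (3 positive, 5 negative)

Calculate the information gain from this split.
0.0495 bits

Information Gain = H(Y) - H(Y|Feature)

Before split:
P(positive) = 5/11 = 0.4545
H(Y) = 0.9940 bits

After split:
Feature=0: H = 0.9183 bits (weight = 3/11)
Feature=1: H = 0.9544 bits (weight = 8/11)
H(Y|Feature) = (3/11)×0.9183 + (8/11)×0.9544 = 0.9446 bits

Information Gain = 0.9940 - 0.9446 = 0.0495 bits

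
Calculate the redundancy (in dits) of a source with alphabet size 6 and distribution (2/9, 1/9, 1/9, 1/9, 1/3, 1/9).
0.0498 dits

Redundancy measures how far a source is from maximum entropy:
R = H_max - H(X)

Maximum entropy for 6 symbols: H_max = log_10(6) = 0.7782 dits
Actual entropy: H(X) = 0.7283 dits
Redundancy: R = 0.7782 - 0.7283 = 0.0498 dits

This redundancy represents potential for compression: the source could be compressed by 0.0498 dits per symbol.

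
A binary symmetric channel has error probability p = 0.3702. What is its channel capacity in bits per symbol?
0.0492 bits

For a binary symmetric channel (BSC) with error probability p:
Capacity C = 1 - H(p) bits per symbol

where H(p) = -p log₂(p) - (1-p) log₂(1-p) is the binary entropy function.

H(0.3702) = 0.9508 bits
C = 1 - 0.9508 = 0.0492 bits per symbol

This means we can reliably transmit up to 0.0492 bits of information per channel use.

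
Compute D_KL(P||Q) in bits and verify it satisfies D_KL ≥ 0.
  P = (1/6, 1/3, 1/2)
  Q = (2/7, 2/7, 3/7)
0.0557 bits

KL divergence satisfies the Gibbs inequality: D_KL(P||Q) ≥ 0 for all distributions P, Q.

D_KL(P||Q) = Σ p(x) log(p(x)/q(x))
Term by term:
  x=0: 1/6 × log_2[(1/6)/(2/7)] = -0.1296
  x=1: 1/3 × log_2[(1/3)/(2/7)] = 0.0741
  x=2: 1/2 × log_2[(1/2)/(3/7)] = 0.1112
D_KL(P||Q) = 0.0557 bits

D_KL(P||Q) = 0.0557 ≥ 0 ✓

This non-negativity is a fundamental property: relative entropy cannot be negative because it measures how different Q is from P.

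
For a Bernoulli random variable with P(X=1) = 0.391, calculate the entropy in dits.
0.2906 dits

The binary entropy function is:
H(p) = -p log(p) - (1-p) log(1-p)

H(0.391) = -0.391 × log_10(0.391) - 0.609 × log_10(0.609)
H(0.391) = 0.2906 dits

Note: Binary entropy is maximized at p=0.5 (H=1 bit) and minimized at p=0 or p=1 (H=0).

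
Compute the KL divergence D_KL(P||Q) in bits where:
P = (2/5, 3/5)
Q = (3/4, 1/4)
0.3951 bits

KL divergence: D_KL(P||Q) = Σ p(x) log(p(x)/q(x))

Computing term by term:
  x=0: 2/5 × log_2[(2/5)/(3/4)] = 2/5 × -0.9069 = -0.3628
  x=1: 3/5 × log_2[(3/5)/(1/4)] = 3/5 × 1.2630 = 0.7578

D_KL(P||Q) = 0.3951 bits

Note: KL divergence is always non-negative and equals 0 iff P = Q.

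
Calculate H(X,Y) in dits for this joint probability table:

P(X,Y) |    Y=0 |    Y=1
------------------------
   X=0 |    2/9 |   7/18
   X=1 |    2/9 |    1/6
0.5795 dits

Joint entropy is H(X,Y) = -Σ_{x,y} p(x,y) log p(x,y).

Summing over all non-zero entries:
H(X,Y) = -[2/9·log_10(2/9) + 7/18·log_10(7/18) + 2/9·log_10(2/9) + 1/6·log_10(1/6)]
H(X,Y) = 0.5795 dits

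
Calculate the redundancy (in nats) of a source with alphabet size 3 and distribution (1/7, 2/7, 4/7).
0.1429 nats

Redundancy measures how far a source is from maximum entropy:
R = H_max - H(X)

Maximum entropy for 3 symbols: H_max = log_e(3) = 1.0986 nats
Actual entropy: H(X) = 0.9557 nats
Redundancy: R = 1.0986 - 0.9557 = 0.1429 nats

This redundancy represents potential for compression: the source could be compressed by 0.1429 nats per symbol.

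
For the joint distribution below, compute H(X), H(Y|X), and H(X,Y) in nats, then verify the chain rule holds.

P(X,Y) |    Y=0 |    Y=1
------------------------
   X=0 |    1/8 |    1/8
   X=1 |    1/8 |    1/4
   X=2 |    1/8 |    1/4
H(X,Y) = 1.7329, H(X) = 1.0822, H(Y|X) = 0.6507 (all in nats)

Chain rule: H(X,Y) = H(X) + H(Y|X)

Left side — joint entropy directly:
H(X,Y) = -Σ p(x,y) log p(x,y) = 1.7329 nats

Right side — compute H(Y|X) from the conditional distributions:
P(X) = (1/4, 3/8, 3/8), so H(X) = 1.0822 nats
H(Y|X) = Σ_x P(X=x) · H(Y|X=x):
  P(Y|X=0) = (1/2, 1/2), H(Y|X=0) = 0.6931, weight P(X=0) = 1/4
  P(Y|X=1) = (1/3, 2/3), H(Y|X=1) = 0.6365, weight P(X=1) = 3/8
  P(Y|X=2) = (1/3, 2/3), H(Y|X=2) = 0.6365, weight P(X=2) = 3/8
H(Y|X) = 0.6507 nats

H(X) + H(Y|X) = 1.0822 + 0.6507 = 1.7329 nats

Both sides equal 1.7329 nats. ✓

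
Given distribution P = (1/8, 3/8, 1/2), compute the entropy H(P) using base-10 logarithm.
0.4231 dits

Shannon entropy is H(X) = -Σ p(x) log p(x).

For P = (1/8, 3/8, 1/2):
H = -1/8 × log_10(1/8) -3/8 × log_10(3/8) -1/2 × log_10(1/2)
H = 0.4231 dits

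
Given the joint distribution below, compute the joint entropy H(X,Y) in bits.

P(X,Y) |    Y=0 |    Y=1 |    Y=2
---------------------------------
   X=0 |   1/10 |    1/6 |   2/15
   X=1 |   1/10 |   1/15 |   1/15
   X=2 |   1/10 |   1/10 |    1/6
3.0989 bits

Joint entropy is H(X,Y) = -Σ_{x,y} p(x,y) log p(x,y).

Summing over all non-zero entries:
H(X,Y) = -[1/10·log_2(1/10) + 1/6·log_2(1/6) + 2/15·log_2(2/15) + 1/10·log_2(1/10) + 1/15·log_2(1/15) + 1/15·log_2(1/15) + 1/10·log_2(1/10) + 1/10·log_2(1/10) + 1/6·log_2(1/6)]
H(X,Y) = 3.0989 bits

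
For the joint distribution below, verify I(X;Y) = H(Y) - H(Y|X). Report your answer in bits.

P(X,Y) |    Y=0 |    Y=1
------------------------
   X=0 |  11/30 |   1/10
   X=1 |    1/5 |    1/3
I(X;Y) = 0.1283 bits

Mutual information has multiple equivalent forms:
- I(X;Y) = H(X) - H(X|Y)
- I(X;Y) = H(Y) - H(Y|X)
- I(X;Y) = H(X) + H(Y) - H(X,Y)

Computing all quantities:
H(X) = 0.9968, H(Y) = 0.9871, H(X,Y) = 1.8556
H(X|Y) = 0.8685, H(Y|X) = 0.8588

Verification:
H(X) - H(X|Y) = 0.9968 - 0.8685 = 0.1283
H(Y) - H(Y|X) = 0.9871 - 0.8588 = 0.1283
H(X) + H(Y) - H(X,Y) = 0.9968 + 0.9871 - 1.8556 = 0.1283

All forms give I(X;Y) = 0.1283 bits. ✓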